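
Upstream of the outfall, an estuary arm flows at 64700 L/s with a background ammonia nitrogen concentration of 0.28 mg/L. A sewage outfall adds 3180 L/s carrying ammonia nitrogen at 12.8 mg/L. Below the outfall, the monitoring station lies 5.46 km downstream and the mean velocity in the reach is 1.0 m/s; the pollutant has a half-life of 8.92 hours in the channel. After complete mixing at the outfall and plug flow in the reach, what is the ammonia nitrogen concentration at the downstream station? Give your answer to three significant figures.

Mass balance: C = (64700·0.2800 + 3180·12.80) / 67880 = 58820/67880 = 0.8665 mg/L.
Travel time t = 5.46·1000 / 1.0 = 5460 s = 1.517 h.
Half-life 8.92 h → k = ln 2 / 8.92 = 0.07771 h⁻¹ = 1.865 d⁻¹.
After decay, C = 0.8665 × e^(−kt) = 0.8665 × 0.8888 = 0.7702 mg/L.

0.770 mg/L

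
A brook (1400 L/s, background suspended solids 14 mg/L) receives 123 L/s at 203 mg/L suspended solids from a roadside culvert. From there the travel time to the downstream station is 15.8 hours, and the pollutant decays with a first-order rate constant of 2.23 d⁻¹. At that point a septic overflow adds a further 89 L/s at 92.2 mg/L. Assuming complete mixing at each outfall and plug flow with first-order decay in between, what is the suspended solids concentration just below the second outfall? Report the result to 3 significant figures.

After mixing, C = (1400·14.00 + 123.0·203.0) / 1523 = 44570/1523 = 29.26 mg/L; combined flow 1523 L/s.
After decay, C = 29.26 × e^(−kt) = 29.26 × 0.2304 = 6.741 mg/L.
At the second outfall, C = (1523·6.741 + 89.00·92.20) / (1523 + 89.00) = 11.46 mg/L.

11.5 mg/L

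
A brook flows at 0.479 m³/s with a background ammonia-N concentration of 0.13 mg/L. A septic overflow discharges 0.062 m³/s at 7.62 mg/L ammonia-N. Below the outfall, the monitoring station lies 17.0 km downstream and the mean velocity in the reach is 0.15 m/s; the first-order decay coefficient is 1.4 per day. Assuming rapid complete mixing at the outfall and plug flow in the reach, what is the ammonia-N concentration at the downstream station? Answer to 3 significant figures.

After mixing, C = (0.4790·0.1300 + 0.06200·7.620) / 0.5410 = 0.5347/0.5410 = 0.9884 mg/L.
Travel time t = 17.0·1000 / 0.15 = 113300 s = 31.48 h.
Applying C = C₀e^(−kt): 0.9884 × 0.1594 = 0.1575 mg/L.

0.158 mg/L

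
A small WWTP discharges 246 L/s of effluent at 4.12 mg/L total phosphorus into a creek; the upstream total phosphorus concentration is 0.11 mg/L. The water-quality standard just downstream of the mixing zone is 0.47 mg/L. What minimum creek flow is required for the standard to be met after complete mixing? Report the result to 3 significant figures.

Set C_mix = 0.47: (Q·0.1100 + 246.0·4.120) / (Q + 246.0) = 0.47
→ Q = 246.0·(4.120 − 0.47)/(0.47 − 0.1100) = 2494 L/s.

2490 L/s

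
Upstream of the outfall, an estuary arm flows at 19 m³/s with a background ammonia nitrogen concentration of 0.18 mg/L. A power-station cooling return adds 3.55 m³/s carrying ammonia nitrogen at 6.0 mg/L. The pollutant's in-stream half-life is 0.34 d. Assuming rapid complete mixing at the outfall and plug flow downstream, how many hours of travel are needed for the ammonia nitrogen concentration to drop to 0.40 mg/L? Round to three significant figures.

After mixing, C = (19.00·0.1800 + 3.550·6.000) / 22.55 = 24.72/22.55 = 1.096 mg/L.
Half-life 0.34 d → k = ln 2 / 0.34 = 2.039 d⁻¹.
1.096·exp(−k·t) = 0.40 → t = ln(1.096/0.40)/k = 42730 s = 11.87 h.

11.9 h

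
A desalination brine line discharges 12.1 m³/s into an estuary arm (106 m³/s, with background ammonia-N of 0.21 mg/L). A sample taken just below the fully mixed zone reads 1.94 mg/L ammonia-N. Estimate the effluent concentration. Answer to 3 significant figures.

Mass balance: 106.0·0.2100 + 12.10·Cₑ = 118.1·1.940
→ Cₑ = (118.1·1.940 − 106.0·0.2100) / 12.10 = 17.10 mg/L.

17.1 mg/L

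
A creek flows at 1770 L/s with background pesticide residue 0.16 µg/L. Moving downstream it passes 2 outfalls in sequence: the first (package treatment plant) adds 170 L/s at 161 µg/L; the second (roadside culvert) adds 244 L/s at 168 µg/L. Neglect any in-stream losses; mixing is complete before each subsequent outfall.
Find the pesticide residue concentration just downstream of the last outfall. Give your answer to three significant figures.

31.4 µg/L

After outfall 1: Q = 1770 + 170.0 = 1940 L/s; C = (1770·0.1600 + 170.0·161.0)/1940 = 14.25 µg/L.
After outfall 2: Q = 1940 + 244.0 = 2184 L/s; C = (1940·14.25 + 244.0·168.0)/2184 = 31.43 µg/L.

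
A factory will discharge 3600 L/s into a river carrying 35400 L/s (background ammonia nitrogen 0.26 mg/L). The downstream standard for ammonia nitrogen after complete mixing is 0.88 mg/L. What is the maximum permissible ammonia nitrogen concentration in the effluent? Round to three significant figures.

6.98 mg/L

At the limit, (Qr·Cr + Qe·Cₑ)/(Qr + Qe) = 0.88:
Cₑ = (39000·0.88 − 35400·0.2600) / 3600 = 6.977 mg/L.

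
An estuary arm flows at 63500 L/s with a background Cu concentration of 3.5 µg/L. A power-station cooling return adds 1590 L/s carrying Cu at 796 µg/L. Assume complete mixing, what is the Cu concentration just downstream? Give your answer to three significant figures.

22.9 µg/L

Mixed concentration C = ΣQC/ΣQ = (63500·3.500 + 1590·796.0) / 65090 = 1488000/65090 = 22.86 µg/L.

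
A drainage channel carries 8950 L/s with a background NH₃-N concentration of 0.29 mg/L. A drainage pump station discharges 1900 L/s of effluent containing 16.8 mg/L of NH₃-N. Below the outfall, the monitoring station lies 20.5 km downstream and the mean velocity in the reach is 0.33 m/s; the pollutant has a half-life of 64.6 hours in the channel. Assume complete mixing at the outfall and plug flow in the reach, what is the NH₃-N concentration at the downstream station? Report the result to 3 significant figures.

Flow-weighted average: C = (8950·0.2900 + 1900·16.80) / 10850 = 34520/10850 = 3.181 mg/L.
Travel time t = 20.5·1000 / 0.33 = 62120 s = 17.26 h.
Half-life 64.6 h → k = ln 2 / 64.6 = 0.01073 h⁻¹ = 0.2575 d⁻¹.
First-order decay: C = 3.181·exp(−k·t) = 3.181·0.8310 = 2.643 mg/L.

2.64 mg/L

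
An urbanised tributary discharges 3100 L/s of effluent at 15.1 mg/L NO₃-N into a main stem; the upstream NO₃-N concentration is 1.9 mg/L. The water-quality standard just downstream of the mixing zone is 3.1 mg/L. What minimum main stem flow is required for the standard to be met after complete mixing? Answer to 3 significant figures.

Set C_mix = 3.1: (Q·1.900 + 3100·15.10) / (Q + 3100) = 3.1
→ Q = 3100·(15.10 − 3.1)/(3.1 − 1.900) = 31000 L/s.

31000 L/s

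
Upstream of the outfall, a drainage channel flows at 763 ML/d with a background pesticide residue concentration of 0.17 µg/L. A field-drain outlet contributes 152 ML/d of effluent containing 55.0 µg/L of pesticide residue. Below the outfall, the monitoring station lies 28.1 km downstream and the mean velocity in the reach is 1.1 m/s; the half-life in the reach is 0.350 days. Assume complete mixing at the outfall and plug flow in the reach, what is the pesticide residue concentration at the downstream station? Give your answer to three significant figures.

5.17 µg/L

After mixing, C = (763.0·0.1700 + 152.0·55.00) / 915.0 = 8490/915.0 = 9.278 µg/L.
Travel time t = 28.1·1000 / 1.1 = 25550 s = 7.096 h.
Half-life 0.350 d → k = ln 2 / 0.350 = 1.980 d⁻¹.
First-order decay: C = 9.278·exp(−k·t) = 9.278·0.5568 = 5.166 µg/L.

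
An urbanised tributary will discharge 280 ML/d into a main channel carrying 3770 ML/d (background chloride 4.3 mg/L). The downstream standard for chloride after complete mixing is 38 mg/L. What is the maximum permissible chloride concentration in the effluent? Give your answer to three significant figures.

492 mg/L

At the limit, (Qr·Cr + Qe·Cₑ)/(Qr + Qe) = 38:
Cₑ = (4050·38 − 3770·4.300) / 280.0 = 491.7 mg/L.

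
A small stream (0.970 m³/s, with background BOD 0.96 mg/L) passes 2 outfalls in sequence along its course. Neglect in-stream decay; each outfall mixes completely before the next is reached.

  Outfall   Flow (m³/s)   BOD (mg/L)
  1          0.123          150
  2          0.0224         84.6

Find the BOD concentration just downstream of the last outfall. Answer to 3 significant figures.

19.1 mg/L

Outfall 1: combined Q = 1.093 m³/s; C = (0.9700·0.9600 + 0.1230·150.0)/1.093 = 17.73 mg/L.
Outfall 2: combined Q = 1.115 m³/s; C = (1.093·17.73 + 0.02240·84.60)/1.115 = 19.07 mg/L.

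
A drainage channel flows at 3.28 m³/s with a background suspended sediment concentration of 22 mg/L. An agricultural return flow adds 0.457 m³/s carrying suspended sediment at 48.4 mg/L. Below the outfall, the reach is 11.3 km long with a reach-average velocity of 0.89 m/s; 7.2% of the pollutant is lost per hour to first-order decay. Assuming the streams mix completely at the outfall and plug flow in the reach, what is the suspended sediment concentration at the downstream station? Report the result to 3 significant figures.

After mixing, C = (3.280·22.00 + 0.4570·48.40) / 3.737 = 94.28/3.737 = 25.23 mg/L.
Travel time t = 11.3·1000 / 0.89 = 12700 s = 3.527 h.
7.2%/h lost → k = −ln(1 − 0.072) = 0.07472 h⁻¹.
Decay over the reach: 25.23·exp(−kt) = 25.23·0.7683 = 19.38 mg/L.

19.4 mg/L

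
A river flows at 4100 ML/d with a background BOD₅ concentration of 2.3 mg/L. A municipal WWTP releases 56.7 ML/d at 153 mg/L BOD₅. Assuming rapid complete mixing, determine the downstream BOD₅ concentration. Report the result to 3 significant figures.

Mass balance: C = (4100·2.300 + 56.70·153.0) / 4157 = 18110/4157 = 4.356 mg/L.

4.36 mg/L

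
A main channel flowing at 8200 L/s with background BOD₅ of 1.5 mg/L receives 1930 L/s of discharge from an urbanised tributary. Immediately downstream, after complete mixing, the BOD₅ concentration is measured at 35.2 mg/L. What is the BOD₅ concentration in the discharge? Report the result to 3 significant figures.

Mass balance: 8200·1.500 + 1930·Cₑ = 10130·35.20
→ Cₑ = (10130·35.20 − 8200·1.500) / 1930 = 178.4 mg/L.

178 mg/L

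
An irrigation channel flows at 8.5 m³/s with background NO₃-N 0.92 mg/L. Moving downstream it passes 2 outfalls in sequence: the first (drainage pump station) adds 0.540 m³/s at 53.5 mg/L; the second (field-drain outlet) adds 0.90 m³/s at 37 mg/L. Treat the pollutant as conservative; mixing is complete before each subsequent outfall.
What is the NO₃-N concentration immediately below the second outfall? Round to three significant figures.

7.04 mg/L

Below outfall 1: Q → 9.040 m³/s, C = (8.500·0.9200 + 0.5400·53.50)/9.040 = 4.061 mg/L.
Below outfall 2: Q → 9.940 m³/s, C = (9.040·4.061 + 0.9000·37.00)/9.940 = 7.043 mg/L.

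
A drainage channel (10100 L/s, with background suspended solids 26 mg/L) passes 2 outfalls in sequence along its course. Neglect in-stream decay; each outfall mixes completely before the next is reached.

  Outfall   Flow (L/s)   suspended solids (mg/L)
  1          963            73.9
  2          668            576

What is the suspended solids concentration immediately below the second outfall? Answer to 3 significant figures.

61.3 mg/L

Below outfall 1: Q → 11060 L/s, C = (10100·26.00 + 963.0·73.90)/11060 = 30.17 mg/L.
Below outfall 2: Q → 11730 L/s, C = (11060·30.17 + 668.0·576.0)/11730 = 61.25 mg/L.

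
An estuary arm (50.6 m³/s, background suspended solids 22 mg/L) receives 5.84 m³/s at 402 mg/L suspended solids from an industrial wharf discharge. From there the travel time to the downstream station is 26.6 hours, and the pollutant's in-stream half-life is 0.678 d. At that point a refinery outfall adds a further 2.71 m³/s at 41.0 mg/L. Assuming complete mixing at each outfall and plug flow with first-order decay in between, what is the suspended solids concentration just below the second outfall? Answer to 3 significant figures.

20.7 mg/L

Mass balance: C = (50.60·22.00 + 5.840·402.0) / 56.44 = 3461/56.44 = 61.32 mg/L; combined flow 56.44 m³/s.
Half-life 0.678 d → k = ln 2 / 0.678 = 1.022 d⁻¹.
First-order decay: C = 61.32·exp(−k·t) = 61.32·0.3220 = 19.75 mg/L.
At the second outfall, C = (56.44·19.75 + 2.710·41.00) / (56.44 + 2.710) = 20.72 mg/L.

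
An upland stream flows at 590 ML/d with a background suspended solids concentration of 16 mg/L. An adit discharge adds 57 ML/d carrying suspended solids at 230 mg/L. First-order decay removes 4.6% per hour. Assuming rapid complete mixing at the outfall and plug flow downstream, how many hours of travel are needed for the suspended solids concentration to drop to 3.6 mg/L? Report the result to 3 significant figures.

48.2 h

Conservation of mass: C = (590.0·16.00 + 57.00·230.0) / 647.0 = 22550/647.0 = 34.85 mg/L.
4.6%/h lost → k = −ln(1 − 0.046) = 0.04709 h⁻¹.
34.85·exp(−k·t) = 3.6 → t = ln(34.85/3.6)/k = 173600 s = 48.21 h.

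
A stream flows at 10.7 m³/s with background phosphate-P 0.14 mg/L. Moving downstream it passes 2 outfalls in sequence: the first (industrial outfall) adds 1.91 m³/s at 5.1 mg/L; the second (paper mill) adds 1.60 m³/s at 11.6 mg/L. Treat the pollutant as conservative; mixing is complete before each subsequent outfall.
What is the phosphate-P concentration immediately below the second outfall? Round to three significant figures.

2.10 mg/L

After outfall 1: Q = 10.70 + 1.910 = 12.61 m³/s; C = (10.70·0.1400 + 1.910·5.100)/12.61 = 0.8913 mg/L.
After outfall 2: Q = 12.61 + 1.600 = 14.21 m³/s; C = (12.61·0.8913 + 1.600·11.60)/14.21 = 2.097 mg/L.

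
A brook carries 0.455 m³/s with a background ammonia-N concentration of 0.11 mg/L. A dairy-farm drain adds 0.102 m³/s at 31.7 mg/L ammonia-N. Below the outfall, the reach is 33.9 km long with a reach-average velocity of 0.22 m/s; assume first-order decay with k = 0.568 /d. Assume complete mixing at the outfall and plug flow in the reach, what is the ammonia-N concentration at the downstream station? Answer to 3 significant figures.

Mass balance: C = (0.4550·0.1100 + 0.1020·31.70) / 0.5570 = 3.283/0.5570 = 5.895 mg/L.
Travel time t = 33.9·1000 / 0.22 = 154100 s = 42.80 h.
Applying C = C₀e^(−kt): 5.895 × 0.3631 = 2.141 mg/L.

2.14 mg/L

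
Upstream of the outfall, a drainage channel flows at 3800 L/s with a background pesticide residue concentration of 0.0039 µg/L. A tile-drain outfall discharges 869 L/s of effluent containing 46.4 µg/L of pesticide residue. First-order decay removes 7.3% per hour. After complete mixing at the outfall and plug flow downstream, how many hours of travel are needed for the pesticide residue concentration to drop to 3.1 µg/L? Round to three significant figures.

Mass balance: C = (3800·0.003900 + 869.0·46.40) / 4669 = 40340/4669 = 8.639 µg/L.
7.3%/h lost → k = −ln(1 − 0.073) = 0.07580 h⁻¹.
8.639·exp(−k·t) = 3.1 → t = ln(8.639/3.1)/k = 48680 s = 13.52 h.

13.5 h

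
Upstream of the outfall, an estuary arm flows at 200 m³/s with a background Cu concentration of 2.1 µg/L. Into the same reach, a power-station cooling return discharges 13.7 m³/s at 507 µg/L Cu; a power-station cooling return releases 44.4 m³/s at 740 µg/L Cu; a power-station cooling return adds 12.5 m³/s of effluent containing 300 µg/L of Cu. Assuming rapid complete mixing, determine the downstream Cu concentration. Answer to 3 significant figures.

162 µg/L

Conservation of mass: C = (200.0·2.100 + 13.70·507.0 + 44.40·740.0 + 12.50·300.0) / 270.6 = 43970/270.6 = 162.5 µg/L.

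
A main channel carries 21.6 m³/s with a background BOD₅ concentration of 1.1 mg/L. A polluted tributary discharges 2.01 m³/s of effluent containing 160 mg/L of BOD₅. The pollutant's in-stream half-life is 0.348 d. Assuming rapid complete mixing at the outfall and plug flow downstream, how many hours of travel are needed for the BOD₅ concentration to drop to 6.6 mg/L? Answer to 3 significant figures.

9.59 h

Conservation of mass: C = (21.60·1.100 + 2.010·160.0) / 23.61 = 345.4/23.61 = 14.63 mg/L.
Half-life 0.348 d → k = ln 2 / 0.348 = 1.992 d⁻¹.
14.63·exp(−k·t) = 6.6 → t = ln(14.63/6.6)/k = 34520 s = 9.589 h.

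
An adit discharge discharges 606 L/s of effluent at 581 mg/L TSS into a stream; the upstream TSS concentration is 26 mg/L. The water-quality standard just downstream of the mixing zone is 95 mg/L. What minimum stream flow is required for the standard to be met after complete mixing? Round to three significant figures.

4270 L/s

Set C_mix = 95: (Q·26.00 + 606.0·581.0) / (Q + 606.0) = 95
→ Q = 606.0·(581.0 − 95)/(95 − 26.00) = 4268 L/s.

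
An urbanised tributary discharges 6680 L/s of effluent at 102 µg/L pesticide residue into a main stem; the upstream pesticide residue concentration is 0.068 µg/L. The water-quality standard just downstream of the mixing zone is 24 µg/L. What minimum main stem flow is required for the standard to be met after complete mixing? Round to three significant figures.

Set C_mix = 24: (Q·0.06800 + 6680·102.0) / (Q + 6680) = 24
→ Q = 6680·(102.0 − 24)/(24 − 0.06800) = 21770 L/s.

21800 L/s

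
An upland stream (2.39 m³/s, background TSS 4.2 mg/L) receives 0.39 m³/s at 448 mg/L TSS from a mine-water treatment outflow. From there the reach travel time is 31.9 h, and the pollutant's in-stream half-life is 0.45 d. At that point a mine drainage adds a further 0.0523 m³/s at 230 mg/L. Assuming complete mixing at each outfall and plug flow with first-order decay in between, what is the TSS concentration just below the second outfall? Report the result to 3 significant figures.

Conservation of mass: C = (2.390·4.200 + 0.3900·448.0) / 2.780 = 184.8/2.780 = 66.46 mg/L; combined flow 2.780 m³/s.
Half-life 0.45 d → k = ln 2 / 0.45 = 1.540 d⁻¹.
First-order decay: C = 66.46·exp(−k·t) = 66.46·0.1291 = 8.578 mg/L.
Second outfall: C = (2.780·8.578 + 0.05230·230.0)/2.832 = 12.67 mg/L.

12.7 mg/L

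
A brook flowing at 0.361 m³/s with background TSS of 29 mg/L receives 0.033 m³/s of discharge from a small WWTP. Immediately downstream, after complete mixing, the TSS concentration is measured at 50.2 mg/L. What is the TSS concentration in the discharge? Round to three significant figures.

Mass balance: 0.3610·29.00 + 0.03300·Cₑ = 0.3940·50.20
→ Cₑ = (0.3940·50.20 − 0.3610·29.00) / 0.03300 = 282.1 mg/L.

282 mg/L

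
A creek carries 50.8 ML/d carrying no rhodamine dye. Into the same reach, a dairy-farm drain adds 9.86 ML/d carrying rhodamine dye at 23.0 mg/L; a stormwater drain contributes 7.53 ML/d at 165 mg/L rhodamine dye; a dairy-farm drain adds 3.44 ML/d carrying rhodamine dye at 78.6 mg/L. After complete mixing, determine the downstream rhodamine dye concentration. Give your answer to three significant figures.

24.3 mg/L

Mass balance: C = (50.80·0 + 9.860·23.00 + 7.530·165.0 + 3.440·78.60) / 71.63 = 1740/71.63 = 24.29 mg/L.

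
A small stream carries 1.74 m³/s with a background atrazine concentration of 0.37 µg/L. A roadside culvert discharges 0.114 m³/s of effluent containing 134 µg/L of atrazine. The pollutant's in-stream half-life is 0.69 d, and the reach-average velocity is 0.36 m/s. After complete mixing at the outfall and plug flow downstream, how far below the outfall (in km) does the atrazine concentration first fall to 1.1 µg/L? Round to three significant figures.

Mixed concentration C = ΣQC/ΣQ = (1.740·0.3700 + 0.1140·134.0) / 1.854 = 15.92/1.854 = 8.587 µg/L.
Half-life 0.69 d → k = ln 2 / 0.69 = 1.005 d⁻¹.
Set 8.587·exp(−k·t) = 1.1 → t = ln(8.587/1.1)/k = 176700 s = 49.09 h.
Distance = v·t = 0.36·176700 = 63630 m = 63.63 km.

63.6 km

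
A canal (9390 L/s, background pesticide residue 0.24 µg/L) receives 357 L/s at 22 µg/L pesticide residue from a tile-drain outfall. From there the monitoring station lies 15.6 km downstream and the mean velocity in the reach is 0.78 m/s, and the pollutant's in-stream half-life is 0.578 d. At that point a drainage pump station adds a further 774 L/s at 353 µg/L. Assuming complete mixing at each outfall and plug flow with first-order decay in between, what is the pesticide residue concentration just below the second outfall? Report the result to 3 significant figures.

26.7 µg/L

Mass balance: C = (9390·0.2400 + 357.0·22.00) / 9747 = 10110/9747 = 1.037 µg/L; combined flow 9747 L/s.
Travel time t = 15.6·1000 / 0.78 = 20000 s = 5.556 h.
Half-life 0.578 d → k = ln 2 / 0.578 = 1.199 d⁻¹.
First-order decay: C = 1.037·exp(−k·t) = 1.037·0.7576 = 0.7856 µg/L.
Second outfall: C = (9747·0.7856 + 774.0·353.0)/10520 = 26.70 µg/L.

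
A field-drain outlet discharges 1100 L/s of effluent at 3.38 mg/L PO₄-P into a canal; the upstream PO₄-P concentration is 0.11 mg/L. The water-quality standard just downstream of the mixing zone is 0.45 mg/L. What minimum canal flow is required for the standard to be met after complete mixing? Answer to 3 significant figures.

9480 L/s

Set C_mix = 0.45: (Q·0.1100 + 1100·3.380) / (Q + 1100) = 0.45
→ Q = 1100·(3.380 − 0.45)/(0.45 − 0.1100) = 9479 L/s.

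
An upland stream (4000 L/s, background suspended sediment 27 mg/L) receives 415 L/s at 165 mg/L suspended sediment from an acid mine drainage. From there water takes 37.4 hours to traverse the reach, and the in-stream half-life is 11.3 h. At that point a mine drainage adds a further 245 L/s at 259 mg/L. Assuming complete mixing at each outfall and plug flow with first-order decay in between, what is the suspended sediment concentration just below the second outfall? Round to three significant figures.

After mixing, C = (4000·27.00 + 415.0·165.0) / 4415 = 176500/4415 = 39.97 mg/L; combined flow 4415 L/s.
Half-life 11.3 h → k = ln 2 / 11.3 = 0.06134 h⁻¹ = 1.472 d⁻¹.
First-order decay: C = 39.97·exp(−k·t) = 39.97·0.1008 = 4.031 mg/L.
Second outfall: C = (4415·4.031 + 245.0·259.0)/4660 = 17.44 mg/L.

17.4 mg/L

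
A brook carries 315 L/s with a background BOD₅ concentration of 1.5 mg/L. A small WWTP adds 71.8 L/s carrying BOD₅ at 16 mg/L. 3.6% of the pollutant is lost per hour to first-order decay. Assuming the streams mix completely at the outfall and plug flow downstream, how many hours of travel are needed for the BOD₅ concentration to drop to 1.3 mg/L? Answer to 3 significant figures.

31.9 h

Conservation of mass: C = (315.0·1.500 + 71.80·16.00) / 386.8 = 1621/386.8 = 4.192 mg/L.
3.6%/h lost → k = −ln(1 − 0.036) = 0.03666 h⁻¹.
4.192·exp(−k·t) = 1.3 → t = ln(4.192/1.3)/k = 115000 s = 31.93 h.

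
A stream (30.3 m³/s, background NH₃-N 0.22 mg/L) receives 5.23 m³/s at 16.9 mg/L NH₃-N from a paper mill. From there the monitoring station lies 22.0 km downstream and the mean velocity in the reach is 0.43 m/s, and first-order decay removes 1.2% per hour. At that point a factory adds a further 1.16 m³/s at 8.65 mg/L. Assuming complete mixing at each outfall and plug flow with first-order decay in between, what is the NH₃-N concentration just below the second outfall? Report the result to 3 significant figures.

After mixing, C = (30.30·0.2200 + 5.230·16.90) / 35.53 = 95.05/35.53 = 2.675 mg/L; combined flow 35.53 m³/s.
Travel time t = 22.0·1000 / 0.43 = 51160 s = 14.21 h.
1.2%/h lost → k = −ln(1 − 0.012) = 0.01207 h⁻¹.
After decay, C = 2.675 × e^(−kt) = 2.675 × 0.8423 = 2.253 mg/L.
Second outfall: C = (35.53·2.253 + 1.160·8.650)/36.69 = 2.456 mg/L.

2.46 mg/L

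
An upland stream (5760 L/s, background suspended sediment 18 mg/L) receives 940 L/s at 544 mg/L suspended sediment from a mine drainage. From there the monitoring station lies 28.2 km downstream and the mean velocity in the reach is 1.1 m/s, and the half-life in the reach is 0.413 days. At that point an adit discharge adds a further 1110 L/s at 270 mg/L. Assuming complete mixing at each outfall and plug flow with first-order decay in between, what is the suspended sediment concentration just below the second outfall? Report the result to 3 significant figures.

86.2 mg/L

After mixing, C = (5760·18.00 + 940.0·544.0) / 6700 = 615000/6700 = 91.80 mg/L; combined flow 6700 L/s.
Travel time t = 28.2·1000 / 1.1 = 25640 s = 7.121 h.
Half-life 0.413 d → k = ln 2 / 0.413 = 1.678 d⁻¹.
After decay, C = 91.80 × e^(−kt) = 91.80 × 0.6078 = 55.79 mg/L.
Second outfall: C = (6700·55.79 + 1110·270.0)/7810 = 86.23 mg/L.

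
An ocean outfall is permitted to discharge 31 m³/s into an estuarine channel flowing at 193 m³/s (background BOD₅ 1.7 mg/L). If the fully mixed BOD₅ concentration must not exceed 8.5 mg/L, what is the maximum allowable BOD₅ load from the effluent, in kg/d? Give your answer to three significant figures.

Mass balance at the limit: 193.0·1.700 + 31.00·Cₑ = 224.0·8.5 → Cₑ = 50.84 mg/L.
Load = 31.00 m³/s × 50.84 g/m³ × 86 400 s/d = 136200 kg/d.

136000 kg/d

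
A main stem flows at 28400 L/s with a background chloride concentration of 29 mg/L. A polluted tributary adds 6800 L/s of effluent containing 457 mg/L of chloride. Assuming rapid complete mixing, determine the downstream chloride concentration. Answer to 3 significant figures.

112 mg/L

Mass balance: C = (28400·29.00 + 6800·457.0) / 35200 = 3931000/35200 = 111.7 mg/L.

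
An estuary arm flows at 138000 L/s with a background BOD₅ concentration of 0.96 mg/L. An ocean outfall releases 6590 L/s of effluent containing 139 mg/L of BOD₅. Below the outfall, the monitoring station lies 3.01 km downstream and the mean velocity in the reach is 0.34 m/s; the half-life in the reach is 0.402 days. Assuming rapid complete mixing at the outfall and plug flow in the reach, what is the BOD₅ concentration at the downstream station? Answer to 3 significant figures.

6.08 mg/L

Mass balance: C = (138000·0.9600 + 6590·139.0) / 144600 = 1048000/144600 = 7.251 mg/L.
Travel time t = 3.01·1000 / 0.34 = 8853 s = 2.459 h.
Half-life 0.402 d → k = ln 2 / 0.402 = 1.724 d⁻¹.
Applying C = C₀e^(−kt): 7.251 × 0.8381 = 6.077 mg/L.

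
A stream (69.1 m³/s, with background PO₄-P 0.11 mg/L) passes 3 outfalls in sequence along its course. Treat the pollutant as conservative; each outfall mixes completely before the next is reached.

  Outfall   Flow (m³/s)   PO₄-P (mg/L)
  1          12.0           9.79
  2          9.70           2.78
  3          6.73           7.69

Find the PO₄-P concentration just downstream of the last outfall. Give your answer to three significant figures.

Below outfall 1: Q → 81.10 m³/s, C = (69.10·0.1100 + 12.00·9.790)/81.10 = 1.542 mg/L.
Below outfall 2: Q → 90.80 m³/s, C = (81.10·1.542 + 9.700·2.780)/90.80 = 1.675 mg/L.
Below outfall 3: Q → 97.53 m³/s, C = (90.80·1.675 + 6.730·7.690)/97.53 = 2.090 mg/L.

2.09 mg/L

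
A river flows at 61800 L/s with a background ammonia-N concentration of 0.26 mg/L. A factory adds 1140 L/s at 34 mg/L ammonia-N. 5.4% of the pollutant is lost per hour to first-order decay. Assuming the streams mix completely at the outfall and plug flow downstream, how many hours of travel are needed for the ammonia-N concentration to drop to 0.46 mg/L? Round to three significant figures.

After mixing, C = (61800·0.2600 + 1140·34.00) / 62940 = 54830/62940 = 0.8711 mg/L.
5.4%/h lost → k = −ln(1 − 0.054) = 0.05551 h⁻¹.
0.8711·exp(−k·t) = 0.46 → t = ln(0.8711/0.46)/k = 41410 s = 11.50 h.

11.5 h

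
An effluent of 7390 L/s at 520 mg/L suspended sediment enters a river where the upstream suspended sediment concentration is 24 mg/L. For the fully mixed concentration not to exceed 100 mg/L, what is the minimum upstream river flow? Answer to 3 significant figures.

Set C_mix = 100: (Q·24.00 + 7390·520.0) / (Q + 7390) = 100
→ Q = 7390·(520.0 − 100)/(100 − 24.00) = 40840 L/s.

40800 L/s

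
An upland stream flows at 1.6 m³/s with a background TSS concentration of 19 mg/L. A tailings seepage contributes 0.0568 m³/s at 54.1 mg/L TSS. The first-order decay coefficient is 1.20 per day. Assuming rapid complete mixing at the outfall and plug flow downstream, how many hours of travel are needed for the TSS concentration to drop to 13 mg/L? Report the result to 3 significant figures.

Conservation of mass: C = (1.600·19.00 + 0.05680·54.10) / 1.657 = 33.47/1.657 = 20.20 mg/L.
20.20·exp(−k·t) = 13 → t = ln(20.20/13)/k = 31740 s = 8.818 h.

8.82 h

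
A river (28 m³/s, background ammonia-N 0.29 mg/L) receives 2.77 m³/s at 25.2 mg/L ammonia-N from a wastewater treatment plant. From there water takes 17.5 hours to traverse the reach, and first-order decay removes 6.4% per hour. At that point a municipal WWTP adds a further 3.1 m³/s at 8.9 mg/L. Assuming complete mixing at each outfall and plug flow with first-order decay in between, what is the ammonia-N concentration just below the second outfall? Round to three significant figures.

Mass balance: C = (28.00·0.2900 + 2.770·25.20) / 30.77 = 77.92/30.77 = 2.532 mg/L; combined flow 30.77 m³/s.
6.4%/h lost → k = −ln(1 − 0.064) = 0.06614 h⁻¹.
Decay over the reach: 2.532·exp(−kt) = 2.532·0.3143 = 0.7959 mg/L.
Second outfall: C = (30.77·0.7959 + 3.100·8.900)/33.87 = 1.538 mg/L.

1.54 mg/L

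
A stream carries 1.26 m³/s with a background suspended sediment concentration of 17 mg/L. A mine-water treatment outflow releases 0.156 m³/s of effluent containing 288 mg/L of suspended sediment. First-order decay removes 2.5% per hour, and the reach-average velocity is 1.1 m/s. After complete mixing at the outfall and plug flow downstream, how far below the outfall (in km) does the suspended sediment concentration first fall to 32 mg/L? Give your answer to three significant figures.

Flow-weighted average: C = (1.260·17.00 + 0.1560·288.0) / 1.416 = 66.35/1.416 = 46.86 mg/L.
2.5%/h lost → k = −ln(1 − 0.025) = 0.02532 h⁻¹.
Set 46.86·exp(−k·t) = 32 → t = ln(46.86/32)/k = 54220 s = 15.06 h.
Distance = v·t = 1.1·54220 = 59650 m = 59.65 km.

59.6 km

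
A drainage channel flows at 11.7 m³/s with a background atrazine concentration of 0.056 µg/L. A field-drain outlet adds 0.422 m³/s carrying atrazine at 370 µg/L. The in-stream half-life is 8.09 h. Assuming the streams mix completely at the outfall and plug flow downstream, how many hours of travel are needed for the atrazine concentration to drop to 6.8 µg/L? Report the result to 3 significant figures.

Flow-weighted average: C = (11.70·0.05600 + 0.4220·370.0) / 12.12 = 156.8/12.12 = 12.93 µg/L.
Half-life 8.09 h → k = ln 2 / 8.09 = 0.08568 h⁻¹ = 2.056 d⁻¹.
12.93·exp(−k·t) = 6.8 → t = ln(12.93/6.8)/k = 27020 s = 7.505 h.

7.50 h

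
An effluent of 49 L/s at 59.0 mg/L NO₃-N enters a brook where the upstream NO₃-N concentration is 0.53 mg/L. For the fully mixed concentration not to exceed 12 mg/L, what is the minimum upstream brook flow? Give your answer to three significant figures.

201 L/s

Set C_mix = 12: (Q·0.5300 + 49.00·59.00) / (Q + 49.00) = 12
→ Q = 49.00·(59.00 − 12)/(12 − 0.5300) = 200.8 L/s.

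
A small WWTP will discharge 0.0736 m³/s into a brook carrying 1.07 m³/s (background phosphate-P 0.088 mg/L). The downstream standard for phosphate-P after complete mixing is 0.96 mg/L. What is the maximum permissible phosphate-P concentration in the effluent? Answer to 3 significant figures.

13.6 mg/L

At the limit, (Qr·Cr + Qe·Cₑ)/(Qr + Qe) = 0.96:
Cₑ = (1.144·0.96 − 1.070·0.08800) / 0.07360 = 13.64 mg/L.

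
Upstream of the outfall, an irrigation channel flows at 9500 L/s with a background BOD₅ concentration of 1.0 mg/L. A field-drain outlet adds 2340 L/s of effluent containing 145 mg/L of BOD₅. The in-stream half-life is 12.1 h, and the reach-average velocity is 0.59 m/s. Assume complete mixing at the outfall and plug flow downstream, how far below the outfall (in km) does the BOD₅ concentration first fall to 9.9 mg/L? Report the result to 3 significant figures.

Conservation of mass: C = (9500·1.000 + 2340·145.0) / 11840 = 348800/11840 = 29.46 mg/L.
Half-life 12.1 h → k = ln 2 / 12.1 = 0.05728 h⁻¹ = 1.375 d⁻¹.
Set 29.46·exp(−k·t) = 9.9 → t = ln(29.46/9.9)/k = 68530 s = 19.04 h.
Distance = v·t = 0.59·68530 = 40430 m = 40.43 km.

40.4 km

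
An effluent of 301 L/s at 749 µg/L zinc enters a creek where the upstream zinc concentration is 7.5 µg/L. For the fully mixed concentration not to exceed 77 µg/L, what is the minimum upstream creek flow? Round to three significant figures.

2910 L/s

Set C_mix = 77: (Q·7.500 + 301.0·749.0) / (Q + 301.0) = 77
→ Q = 301.0·(749.0 − 77)/(77 − 7.500) = 2910 L/s.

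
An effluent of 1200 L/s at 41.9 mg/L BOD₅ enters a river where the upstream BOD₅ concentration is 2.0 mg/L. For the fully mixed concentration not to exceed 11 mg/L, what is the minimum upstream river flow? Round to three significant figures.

Set C_mix = 11: (Q·2.000 + 1200·41.90) / (Q + 1200) = 11
→ Q = 1200·(41.90 − 11)/(11 − 2.000) = 4120 L/s.

4120 L/s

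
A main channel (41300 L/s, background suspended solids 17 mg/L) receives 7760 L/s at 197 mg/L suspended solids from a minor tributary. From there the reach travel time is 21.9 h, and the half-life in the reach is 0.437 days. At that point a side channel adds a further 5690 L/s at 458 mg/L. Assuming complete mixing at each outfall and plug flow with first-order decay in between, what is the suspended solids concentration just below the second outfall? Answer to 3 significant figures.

57.2 mg/L

Flow-weighted average: C = (41300·17.00 + 7760·197.0) / 49060 = 2231000/49060 = 45.47 mg/L; combined flow 49060 L/s.
Half-life 0.437 d → k = ln 2 / 0.437 = 1.586 d⁻¹.
After decay, C = 45.47 × e^(−kt) = 45.47 × 0.2352 = 10.69 mg/L.
Second outfall: C = (49060·10.69 + 5690·458.0)/54750 = 57.18 mg/L.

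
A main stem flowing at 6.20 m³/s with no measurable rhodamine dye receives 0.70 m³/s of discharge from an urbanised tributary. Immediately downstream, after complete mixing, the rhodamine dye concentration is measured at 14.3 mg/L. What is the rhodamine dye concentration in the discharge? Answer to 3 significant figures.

141 mg/L

Mass balance: 6.200·0 + 0.7000·Cₑ = 6.900·14.30
→ Cₑ = (6.900·14.30 − 6.200·0) / 0.7000 = 141.0 mg/L.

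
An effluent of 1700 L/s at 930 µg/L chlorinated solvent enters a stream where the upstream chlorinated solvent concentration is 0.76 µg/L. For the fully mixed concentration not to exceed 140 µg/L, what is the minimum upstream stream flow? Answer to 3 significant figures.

Set C_mix = 140: (Q·0.7600 + 1700·930.0) / (Q + 1700) = 140
→ Q = 1700·(930.0 − 140)/(140 − 0.7600) = 9645 L/s.

9650 L/s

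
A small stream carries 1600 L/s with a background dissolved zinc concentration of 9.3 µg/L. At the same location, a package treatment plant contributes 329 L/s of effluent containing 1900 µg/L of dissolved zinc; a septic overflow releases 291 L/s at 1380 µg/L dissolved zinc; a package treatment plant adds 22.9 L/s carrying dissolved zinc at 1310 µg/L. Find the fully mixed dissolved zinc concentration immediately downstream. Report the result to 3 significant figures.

Conservation of mass: C = (1600·9.300 + 329.0·1900 + 291.0·1380 + 22.90·1310) / 2243 = 1072000/2243 = 477.8 µg/L.

478 µg/L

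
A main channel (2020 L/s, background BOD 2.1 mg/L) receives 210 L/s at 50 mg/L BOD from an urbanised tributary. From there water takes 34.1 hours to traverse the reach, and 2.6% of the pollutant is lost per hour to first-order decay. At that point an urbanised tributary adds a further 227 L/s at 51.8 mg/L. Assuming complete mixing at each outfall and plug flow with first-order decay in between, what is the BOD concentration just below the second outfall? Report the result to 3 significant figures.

7.23 mg/L

Mass balance: C = (2020·2.100 + 210.0·50.00) / 2230 = 14740/2230 = 6.611 mg/L; combined flow 2230 L/s.
2.6%/h lost → k = −ln(1 − 0.026) = 0.02634 h⁻¹.
After decay, C = 6.611 × e^(−kt) = 6.611 × 0.4072 = 2.692 mg/L.
Second outfall: C = (2230·2.692 + 227.0·51.80)/2457 = 7.229 mg/L.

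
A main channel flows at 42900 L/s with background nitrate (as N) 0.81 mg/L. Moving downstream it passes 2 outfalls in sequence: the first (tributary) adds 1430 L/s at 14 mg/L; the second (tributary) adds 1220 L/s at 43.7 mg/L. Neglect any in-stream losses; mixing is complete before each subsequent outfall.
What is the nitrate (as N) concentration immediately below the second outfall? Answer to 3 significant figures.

2.37 mg/L

Below outfall 1: Q → 44330 L/s, C = (42900·0.8100 + 1430·14.00)/44330 = 1.235 mg/L.
Below outfall 2: Q → 45550 L/s, C = (44330·1.235 + 1220·43.70)/45550 = 2.373 mg/L.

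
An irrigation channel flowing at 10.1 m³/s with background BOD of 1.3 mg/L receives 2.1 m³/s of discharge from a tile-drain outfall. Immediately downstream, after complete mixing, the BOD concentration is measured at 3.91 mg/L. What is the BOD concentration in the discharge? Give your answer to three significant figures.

Mass balance: 10.10·1.300 + 2.100·Cₑ = 12.20·3.910
→ Cₑ = (12.20·3.910 − 10.10·1.300) / 2.100 = 16.46 mg/L.

16.5 mg/L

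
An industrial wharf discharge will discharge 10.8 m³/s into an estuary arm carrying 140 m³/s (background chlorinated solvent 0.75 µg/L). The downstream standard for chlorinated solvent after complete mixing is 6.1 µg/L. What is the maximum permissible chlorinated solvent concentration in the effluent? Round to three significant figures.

75.5 µg/L

At the limit, (Qr·Cr + Qe·Cₑ)/(Qr + Qe) = 6.1:
Cₑ = (150.8·6.1 − 140.0·0.7500) / 10.80 = 75.45 µg/L.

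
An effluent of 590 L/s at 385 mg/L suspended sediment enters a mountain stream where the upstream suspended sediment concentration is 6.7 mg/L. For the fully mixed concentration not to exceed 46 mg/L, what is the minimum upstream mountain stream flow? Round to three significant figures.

5090 L/s

Set C_mix = 46: (Q·6.700 + 590.0·385.0) / (Q + 590.0) = 46
→ Q = 590.0·(385.0 − 46)/(46 − 6.700) = 5089 L/s.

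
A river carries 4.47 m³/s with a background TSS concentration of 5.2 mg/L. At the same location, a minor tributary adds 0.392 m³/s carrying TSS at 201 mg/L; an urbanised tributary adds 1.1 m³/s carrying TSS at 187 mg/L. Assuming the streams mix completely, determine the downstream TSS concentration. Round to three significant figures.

After mixing, C = (4.470·5.200 + 0.3920·201.0 + 1.100·187.0) / 5.962 = 307.7/5.962 = 51.62 mg/L.

51.6 mg/L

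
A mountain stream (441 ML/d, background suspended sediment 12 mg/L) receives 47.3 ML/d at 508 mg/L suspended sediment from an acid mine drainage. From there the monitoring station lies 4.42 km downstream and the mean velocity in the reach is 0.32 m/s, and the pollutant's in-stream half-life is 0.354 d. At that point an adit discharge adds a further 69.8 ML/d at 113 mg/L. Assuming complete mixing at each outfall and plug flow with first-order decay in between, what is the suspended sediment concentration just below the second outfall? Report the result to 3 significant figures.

After mixing, C = (441.0·12.00 + 47.30·508.0) / 488.3 = 29320/488.3 = 60.05 mg/L; combined flow 488.3 ML/d.
Travel time t = 4.42·1000 / 0.32 = 13810 s = 3.837 h.
Half-life 0.354 d → k = ln 2 / 0.354 = 1.958 d⁻¹.
First-order decay: C = 60.05·exp(−k·t) = 60.05·0.7312 = 43.91 mg/L.
Second outfall: C = (488.3·43.91 + 69.80·113.0)/558.1 = 52.55 mg/L.

52.5 mg/L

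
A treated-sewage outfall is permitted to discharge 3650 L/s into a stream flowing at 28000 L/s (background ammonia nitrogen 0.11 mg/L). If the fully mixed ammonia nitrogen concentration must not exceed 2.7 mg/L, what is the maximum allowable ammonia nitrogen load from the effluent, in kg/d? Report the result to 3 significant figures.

Mass balance at the limit: 28000·0.1100 + 3650·Cₑ = 31650·2.7 → Cₑ = 22.57 mg/L.
3650 L/s = 3.650 m³/s. Load = 3.650 m³/s × 22.57 g/m³ × 86 400 s/d = 7117 kg/d.

7120 kg/d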